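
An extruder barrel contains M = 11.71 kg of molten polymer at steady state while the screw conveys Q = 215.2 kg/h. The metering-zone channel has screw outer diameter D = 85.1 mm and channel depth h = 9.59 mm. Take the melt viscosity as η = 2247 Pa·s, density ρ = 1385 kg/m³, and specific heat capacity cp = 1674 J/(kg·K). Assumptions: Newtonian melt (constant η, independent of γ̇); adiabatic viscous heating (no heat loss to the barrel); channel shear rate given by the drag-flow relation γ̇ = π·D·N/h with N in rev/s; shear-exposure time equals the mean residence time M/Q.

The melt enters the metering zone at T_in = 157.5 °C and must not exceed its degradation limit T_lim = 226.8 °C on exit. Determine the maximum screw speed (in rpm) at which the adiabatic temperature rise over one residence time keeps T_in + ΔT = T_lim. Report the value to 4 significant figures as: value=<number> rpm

value=41.12 rpm

Q_s = Q / 3600 = 215.2 / 3600 = 0.0597778 kg/s
t_res = M / Q_s = 11.71 / 0.0597778 = 195.892 s
Convert to metres: D = 0.0851 m, h = 0.00959 m
Allowable rise: ΔT_a = T_lim − T_in = 226.8 − 157.5 = 69.3 K
Invert ΔT = ηγ̇²t_res/(ρcp) for γ̇: γ̇_max² = ΔT_a ρ cp / (η t_res) = 69.3·1385·1674 / (2247·195.892) = 365.021 s⁻²
γ̇_max = √365.021 = 19.1055 s⁻¹
N_max = γ̇_max·h / (π·D) = 19.1055 · 0.00959 / (π · 0.0851) = 0.685328 rev/s = 41.1197 rpm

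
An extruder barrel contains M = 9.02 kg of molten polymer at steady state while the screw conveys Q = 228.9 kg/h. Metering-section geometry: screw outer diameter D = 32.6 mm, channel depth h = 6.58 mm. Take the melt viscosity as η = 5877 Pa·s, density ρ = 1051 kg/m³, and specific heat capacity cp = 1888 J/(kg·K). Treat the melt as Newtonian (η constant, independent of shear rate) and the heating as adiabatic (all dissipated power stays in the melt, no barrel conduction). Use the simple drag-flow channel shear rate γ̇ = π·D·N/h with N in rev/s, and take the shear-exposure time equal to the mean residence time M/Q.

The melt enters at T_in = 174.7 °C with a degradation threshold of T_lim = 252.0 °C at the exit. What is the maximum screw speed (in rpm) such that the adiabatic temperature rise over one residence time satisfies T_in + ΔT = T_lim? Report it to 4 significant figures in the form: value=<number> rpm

value=52.29 rpm

Throughput in SI: Q_s = 228.9 kg/h ÷ 3600 s/h = 0.0635833 kg/s
Mean residence time: t_res = M/Q_s = 9.02 kg / 0.0635833 kg/s = 141.861 s
Convert to metres: D = 0.0326 m, h = 0.00658 m
Allowable rise: ΔT_a = T_lim − T_in = 252.0 − 174.7 = 77.3 K
γ̇_max² = ΔT_a·ρ·cp / (η·t_res) = [77.3 × 1051 × 1888] / [5877 × 141.861] = 183.978 s⁻²
γ̇_max = √183.978 = 13.5638 s⁻¹
Solve γ̇ = πDN/h for N: N_max = γ̇_max·h/(π·D) = 13.5638 × 0.00658 / (π × 0.0326) = 0.871447 rev/s = 52.2868 rpm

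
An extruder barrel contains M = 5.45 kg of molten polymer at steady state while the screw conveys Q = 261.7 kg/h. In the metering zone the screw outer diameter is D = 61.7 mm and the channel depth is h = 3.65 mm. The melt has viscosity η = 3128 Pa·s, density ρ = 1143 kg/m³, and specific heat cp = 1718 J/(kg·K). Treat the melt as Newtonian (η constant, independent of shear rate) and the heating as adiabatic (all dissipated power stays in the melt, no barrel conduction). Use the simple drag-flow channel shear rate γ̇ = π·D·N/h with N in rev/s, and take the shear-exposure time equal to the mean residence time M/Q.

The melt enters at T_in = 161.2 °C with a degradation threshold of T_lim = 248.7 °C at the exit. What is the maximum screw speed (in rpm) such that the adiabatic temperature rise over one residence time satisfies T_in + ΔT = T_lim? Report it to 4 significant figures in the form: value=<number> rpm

value=30.58 rpm

Convert throughput: Q = 261.7 kg/h = 261.7/3600 = 0.0726944 kg/s
t_res = M / Q_s = 5.45 ÷ 0.0726944 = 74.9713 s
D = 61.7 mm = 0.0617 m;  h = 3.65 mm = 0.00365 m
ΔT_a = T_lim − T_in = 248.7 °C − 161.2 °C = 87.5 K
γ̇_max² = ΔT_a·ρ·cp / (η·t_res) = [87.5 × 1143 × 1718] / [3128 × 74.9713] = 732.682 s⁻²
γ̇_max = sqrt(732.682) = 27.0681 s⁻¹
Solve γ̇ = πDN/h for N: N_max = γ̇_max·h/(π·D) = 27.0681 × 0.00365 / (π × 0.0617) = 0.509701 rev/s = 30.5821 rpm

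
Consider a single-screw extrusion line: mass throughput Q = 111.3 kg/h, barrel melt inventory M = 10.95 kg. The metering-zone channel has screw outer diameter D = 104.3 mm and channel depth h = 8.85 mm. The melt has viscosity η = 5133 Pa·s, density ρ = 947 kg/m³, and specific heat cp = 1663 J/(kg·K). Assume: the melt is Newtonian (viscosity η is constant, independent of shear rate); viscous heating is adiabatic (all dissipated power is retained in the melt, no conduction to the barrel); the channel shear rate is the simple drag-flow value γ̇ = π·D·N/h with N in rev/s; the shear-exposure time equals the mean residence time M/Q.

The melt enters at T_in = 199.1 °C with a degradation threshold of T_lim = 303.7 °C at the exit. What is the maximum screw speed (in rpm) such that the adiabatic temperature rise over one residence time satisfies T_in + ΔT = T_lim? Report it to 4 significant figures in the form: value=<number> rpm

Convert throughput: Q = 111.3 kg/h = 111.3/3600 = 0.0309167 kg/s
Mean residence time: t_res = M/Q_s = 10.95 kg / 0.0309167 kg/s = 354.178 s
Geometry in SI: D = 104.3 mm → 0.1043 m, h = 8.85 mm → 0.00885 m
ΔT_a = T_lim − T_in = 303.7 °C − 199.1 °C = 104.6 K
γ̇_max² = ΔT_a·ρ·cp/(η·t_res) = 104.6·947·1663/(5133·354.178) = 90.6111 s⁻²
γ̇_max = √90.6111 = 9.51898 s⁻¹
Solve γ̇ = πDN/h for N: N_max = γ̇_max·h/(π·D) = 9.51898 × 0.00885 / (π × 0.1043) = 0.257099 rev/s = 15.4259 rpm

value=15.43 rpm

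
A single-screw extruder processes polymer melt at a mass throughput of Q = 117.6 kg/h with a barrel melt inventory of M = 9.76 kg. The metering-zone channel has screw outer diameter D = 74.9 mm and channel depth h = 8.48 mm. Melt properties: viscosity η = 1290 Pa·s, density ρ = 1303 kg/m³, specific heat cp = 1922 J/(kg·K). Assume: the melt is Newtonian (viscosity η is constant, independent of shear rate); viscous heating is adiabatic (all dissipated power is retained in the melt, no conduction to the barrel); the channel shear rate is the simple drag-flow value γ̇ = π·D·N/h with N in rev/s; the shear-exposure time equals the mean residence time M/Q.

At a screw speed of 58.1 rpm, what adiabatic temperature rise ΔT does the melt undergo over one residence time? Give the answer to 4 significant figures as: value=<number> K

Convert throughput: Q = 117.6 kg/h = 117.6/3600 = 0.0326667 kg/s
Mean residence time: t_res = M/Q_s = 9.76 kg / 0.0326667 kg/s = 298.776 s
Geometry in metres: D = 74.9 mm → 0.0749 m, h = 8.48 mm → 0.00848 m; screw speed N = 58.1 rpm = 0.968333 rev/s
γ̇ = π D N / h = (π)(0.0749)(0.968333) / 0.00848 = 26.8696 s⁻¹
ΔT = η·γ̇²·t_res/(ρ·cp) = [1290 × 26.8696² × 298.776] / [1303 × 1922] = 111.111 K

value=111.1 K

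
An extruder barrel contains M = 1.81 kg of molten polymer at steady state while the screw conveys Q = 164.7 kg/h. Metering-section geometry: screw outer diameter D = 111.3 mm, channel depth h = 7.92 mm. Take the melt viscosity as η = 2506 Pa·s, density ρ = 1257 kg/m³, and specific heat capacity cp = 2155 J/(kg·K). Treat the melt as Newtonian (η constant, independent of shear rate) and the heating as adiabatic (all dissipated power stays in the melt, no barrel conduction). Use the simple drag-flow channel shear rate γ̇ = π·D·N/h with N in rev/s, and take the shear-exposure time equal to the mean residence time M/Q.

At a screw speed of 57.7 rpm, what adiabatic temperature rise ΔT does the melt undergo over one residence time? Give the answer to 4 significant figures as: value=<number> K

Q_s = Q / 3600 = 164.7 / 3600 = 0.04575 kg/s
Mean residence time: t_res = M/Q_s = 1.81 kg / 0.04575 kg/s = 39.5628 s
D = 111.3 mm = 0.1113 m;  h = 7.92 mm = 0.00792 m;  N = 57.7 rpm / 60 = 0.961667 rev/s
γ̇ = π D N / h = (π)(0.1113)(0.961667) / 0.00792 = 42.4565 s⁻¹
ΔT = η·γ̇²·t_res/(ρ·cp) = [2506 × 42.4565² × 39.5628] / [1257 × 2155] = 65.9743 K

value=65.97 K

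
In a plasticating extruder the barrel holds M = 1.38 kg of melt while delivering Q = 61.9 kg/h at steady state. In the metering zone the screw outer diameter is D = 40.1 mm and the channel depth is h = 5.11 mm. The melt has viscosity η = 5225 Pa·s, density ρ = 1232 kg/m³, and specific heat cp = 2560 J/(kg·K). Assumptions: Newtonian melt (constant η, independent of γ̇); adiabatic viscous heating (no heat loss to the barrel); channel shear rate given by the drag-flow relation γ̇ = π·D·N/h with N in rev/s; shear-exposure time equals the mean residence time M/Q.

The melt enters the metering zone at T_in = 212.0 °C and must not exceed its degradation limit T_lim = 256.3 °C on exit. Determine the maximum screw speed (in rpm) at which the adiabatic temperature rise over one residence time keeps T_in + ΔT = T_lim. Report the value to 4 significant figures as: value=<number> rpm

value=44.42 rpm

Convert throughput: Q = 61.9 kg/h = 61.9/3600 = 0.0171944 kg/s
t_res = M / Q_s = 1.38 ÷ 0.0171944 = 80.2585 s
Convert to metres: D = 0.0401 m, h = 0.00511 m
Allowable rise: ΔT_a = T_lim − T_in = 256.3 − 212.0 = 44.3 K
γ̇_max² = ΔT_a·ρ·cp/(η·t_res) = 44.3·1232·2560/(5225·80.2585) = 333.179 s⁻²
γ̇_max = √333.179 = 18.2532 s⁻¹
Solve γ̇ = πDN/h for N: N_max = γ̇_max·h/(π·D) = 18.2532 × 0.00511 / (π × 0.0401) = 0.740398 rev/s = 44.4239 rpm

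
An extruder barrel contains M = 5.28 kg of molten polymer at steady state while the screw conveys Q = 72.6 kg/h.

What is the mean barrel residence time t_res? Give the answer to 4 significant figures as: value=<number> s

Q_s = Q / 3600 = 72.6 / 3600 = 0.0201667 kg/s
t_res = M / Q_s = 5.28 / 0.0201667 = 261.818 s

value=261.8 s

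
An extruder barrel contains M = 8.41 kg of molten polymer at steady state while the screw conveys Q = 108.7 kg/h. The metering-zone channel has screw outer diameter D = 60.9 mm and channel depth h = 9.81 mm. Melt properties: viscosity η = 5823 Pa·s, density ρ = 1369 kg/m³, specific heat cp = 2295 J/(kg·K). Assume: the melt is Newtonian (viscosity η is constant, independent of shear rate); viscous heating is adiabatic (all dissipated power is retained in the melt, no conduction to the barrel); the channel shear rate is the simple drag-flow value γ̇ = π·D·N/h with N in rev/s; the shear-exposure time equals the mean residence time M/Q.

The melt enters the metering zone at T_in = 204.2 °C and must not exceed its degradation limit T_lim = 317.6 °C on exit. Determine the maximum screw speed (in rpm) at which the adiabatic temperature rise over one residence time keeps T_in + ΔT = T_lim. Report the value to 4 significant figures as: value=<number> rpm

Q_s = Q / 3600 = 108.7 / 3600 = 0.0301944 kg/s
Mean residence time: t_res = M/Q_s = 8.41 kg / 0.0301944 kg/s = 278.528 s
Geometry in SI: D = 60.9 mm → 0.0609 m, h = 9.81 mm → 0.00981 m
ΔT_a = T_lim − T_in = 317.6 − 204.2 = 113.4 K
Invert ΔT = ηγ̇²t_res/(ρcp) for γ̇: γ̇_max² = ΔT_a ρ cp / (η t_res) = 113.4·1369·2295 / (5823·278.528) = 219.676 s⁻²
γ̇_max = √219.676 = 14.8215 s⁻¹
N_max = γ̇_max·h / (π·D) = 14.8215 · 0.00981 / (π · 0.0609) = 0.759965 rev/s = 45.5979 rpm

value=45.60 rpm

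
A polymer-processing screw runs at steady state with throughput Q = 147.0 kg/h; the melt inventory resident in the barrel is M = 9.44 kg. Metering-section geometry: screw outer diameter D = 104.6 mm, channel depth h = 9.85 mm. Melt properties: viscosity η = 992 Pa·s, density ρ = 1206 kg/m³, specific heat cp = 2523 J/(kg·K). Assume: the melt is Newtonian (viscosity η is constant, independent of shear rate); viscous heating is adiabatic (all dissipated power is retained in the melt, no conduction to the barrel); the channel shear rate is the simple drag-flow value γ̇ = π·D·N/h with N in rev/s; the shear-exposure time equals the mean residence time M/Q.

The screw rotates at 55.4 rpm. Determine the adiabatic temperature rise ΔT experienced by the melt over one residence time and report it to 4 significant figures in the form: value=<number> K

value=71.52 K

Q_s = Q / 3600 = 147.0 / 3600 = 0.0408333 kg/s
t_res = M / Q_s = 9.44 / 0.0408333 = 231.184 s
Convert to SI: D = 0.1046 m, h = 0.00985 m, N = 55.4/60 = 0.923333 rev/s
Shear rate: γ̇ = πDN/h = π·0.1046·0.923333/0.00985 = 30.8038 s⁻¹
ΔT = η·γ̇²·t_res/(ρ·cp) = [992 × 30.8038² × 231.184] / [1206 × 2523] = 71.5174 K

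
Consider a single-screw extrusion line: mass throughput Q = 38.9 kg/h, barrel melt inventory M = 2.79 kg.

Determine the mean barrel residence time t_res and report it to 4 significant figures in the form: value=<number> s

value=258.2 s

Throughput in SI: Q_s = 38.9 kg/h ÷ 3600 s/h = 0.0108056 kg/s
Mean residence time: t_res = M/Q_s = 2.79 kg / 0.0108056 kg/s = 258.201 s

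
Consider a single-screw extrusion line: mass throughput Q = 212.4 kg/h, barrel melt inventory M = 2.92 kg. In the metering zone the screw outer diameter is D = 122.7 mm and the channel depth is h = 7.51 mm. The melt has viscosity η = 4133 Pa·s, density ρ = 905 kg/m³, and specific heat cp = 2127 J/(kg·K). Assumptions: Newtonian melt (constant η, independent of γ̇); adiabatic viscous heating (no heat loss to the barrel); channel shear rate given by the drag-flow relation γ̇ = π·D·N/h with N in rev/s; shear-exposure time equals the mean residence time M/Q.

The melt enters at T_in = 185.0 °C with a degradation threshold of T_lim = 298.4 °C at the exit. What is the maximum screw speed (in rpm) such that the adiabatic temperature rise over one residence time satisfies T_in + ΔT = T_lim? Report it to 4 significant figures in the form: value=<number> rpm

Q_s = Q / 3600 = 212.4 / 3600 = 0.059 kg/s
t_res = M / Q_s = 2.92 ÷ 0.059 = 49.4915 s
D = 122.7 mm = 0.1227 m;  h = 7.51 mm = 0.00751 m
Allowable rise: ΔT_a = T_lim − T_in = 298.4 − 185.0 = 113.4 K
Invert ΔT = ηγ̇²t_res/(ρcp) for γ̇: γ̇_max² = ΔT_a ρ cp / (η t_res) = 113.4·905·2127 / (4133·49.4915) = 1067.17 s⁻²
Take the square root: γ̇_max = √(1067.17) = 32.6675 s⁻¹
Solve γ̇ = πDN/h for N: N_max = γ̇_max·h/(π·D) = 32.6675 × 0.00751 / (π × 0.1227) = 0.636447 rev/s = 38.1868 rpm

value=38.19 rpm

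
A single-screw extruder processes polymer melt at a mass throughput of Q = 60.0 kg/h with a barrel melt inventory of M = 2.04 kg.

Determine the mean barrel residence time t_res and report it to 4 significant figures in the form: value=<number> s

value=122.4 s

Convert throughput: Q = 60.0 kg/h = 60.0/3600 = 0.0166667 kg/s
t_res = M / Q_s = 2.04 ÷ 0.0166667 = 122.4 s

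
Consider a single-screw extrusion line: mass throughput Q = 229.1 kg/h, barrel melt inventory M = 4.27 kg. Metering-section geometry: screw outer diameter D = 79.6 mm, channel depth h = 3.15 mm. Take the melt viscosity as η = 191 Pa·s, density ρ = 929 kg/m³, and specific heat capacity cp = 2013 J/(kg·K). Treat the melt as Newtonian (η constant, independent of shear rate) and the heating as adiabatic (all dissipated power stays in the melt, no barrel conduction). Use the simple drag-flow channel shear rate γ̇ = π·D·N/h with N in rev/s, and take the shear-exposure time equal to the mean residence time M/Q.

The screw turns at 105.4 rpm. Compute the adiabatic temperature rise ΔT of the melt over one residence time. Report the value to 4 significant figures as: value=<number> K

Q_s = Q / 3600 = 229.1 / 3600 = 0.0636389 kg/s
Mean residence time: t_res = M/Q_s = 4.27 kg / 0.0636389 kg/s = 67.0973 s
Convert to SI: D = 0.0796 m, h = 0.00315 m, N = 105.4/60 = 1.75667 rev/s
Shear rate: γ̇ = πDN/h = π·0.0796·1.75667/0.00315 = 139.457 s⁻¹
ΔT = η·γ̇²·t_res / (ρ·cp) = 191 · (139.457)² · 67.0973 / (929 · 2013) = 133.279 K

value=133.3 K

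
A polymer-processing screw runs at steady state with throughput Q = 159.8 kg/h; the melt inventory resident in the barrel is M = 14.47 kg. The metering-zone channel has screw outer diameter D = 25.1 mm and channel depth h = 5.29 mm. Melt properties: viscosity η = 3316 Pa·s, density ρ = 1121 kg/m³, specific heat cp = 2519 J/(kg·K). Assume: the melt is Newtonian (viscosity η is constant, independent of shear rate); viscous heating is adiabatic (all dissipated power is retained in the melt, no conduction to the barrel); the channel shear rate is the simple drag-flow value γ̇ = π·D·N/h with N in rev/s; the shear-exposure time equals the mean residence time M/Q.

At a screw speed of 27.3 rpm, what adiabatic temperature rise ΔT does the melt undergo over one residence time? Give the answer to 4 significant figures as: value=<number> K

Convert throughput: Q = 159.8 kg/h = 159.8/3600 = 0.0443889 kg/s
t_res = M / Q_s = 14.47 / 0.0443889 = 325.982 s
D = 25.1 mm = 0.0251 m;  h = 5.29 mm = 0.00529 m;  N = 27.3 rpm / 60 = 0.455 rev/s
γ̇ = π·D·N / h = π · 0.0251 · 0.455 / 0.00529 = 6.78234 s⁻¹
ΔT = η·γ̇²·t_res/(ρ·cp) = [3316 × 6.78234² × 325.982] / [1121 × 2519] = 17.609 K

value=17.61 K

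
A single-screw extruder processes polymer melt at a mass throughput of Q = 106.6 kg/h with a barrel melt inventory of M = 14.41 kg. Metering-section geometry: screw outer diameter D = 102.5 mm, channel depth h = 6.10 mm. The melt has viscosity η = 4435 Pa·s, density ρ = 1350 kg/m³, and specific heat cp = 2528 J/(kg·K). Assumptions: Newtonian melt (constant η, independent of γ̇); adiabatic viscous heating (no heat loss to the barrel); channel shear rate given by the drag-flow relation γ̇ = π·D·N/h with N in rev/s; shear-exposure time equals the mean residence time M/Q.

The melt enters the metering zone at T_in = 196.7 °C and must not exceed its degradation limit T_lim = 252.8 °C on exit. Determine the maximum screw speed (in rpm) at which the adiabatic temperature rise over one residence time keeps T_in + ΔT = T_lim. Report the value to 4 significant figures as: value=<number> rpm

value=10.71 rpm

Q_s = Q / 3600 = 106.6 / 3600 = 0.0296111 kg/s
Mean residence time: t_res = M/Q_s = 14.41 kg / 0.0296111 kg/s = 486.642 s
Convert to metres: D = 0.1025 m, h = 0.0061 m
ΔT_a = T_lim − T_in = 252.8 − 196.7 = 56.1 K
γ̇_max² = ΔT_a·ρ·cp/(η·t_res) = 56.1·1350·2528/(4435·486.642) = 88.7096 s⁻²
γ̇_max = sqrt(88.7096) = 9.41858 s⁻¹
N_max = γ̇_max·h / (π·D) = 9.41858 · 0.0061 / (π · 0.1025) = 0.178419 rev/s = 10.7051 rpm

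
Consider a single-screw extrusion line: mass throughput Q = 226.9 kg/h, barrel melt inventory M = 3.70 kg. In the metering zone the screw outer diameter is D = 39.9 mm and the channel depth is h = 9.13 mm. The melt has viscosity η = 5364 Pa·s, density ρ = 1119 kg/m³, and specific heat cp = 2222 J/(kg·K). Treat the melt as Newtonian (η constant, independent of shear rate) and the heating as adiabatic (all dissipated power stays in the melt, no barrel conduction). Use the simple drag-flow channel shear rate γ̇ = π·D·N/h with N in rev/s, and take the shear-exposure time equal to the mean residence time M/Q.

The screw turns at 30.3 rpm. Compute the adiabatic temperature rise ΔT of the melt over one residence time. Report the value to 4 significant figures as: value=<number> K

value=6.088 K

Convert throughput: Q = 226.9 kg/h = 226.9/3600 = 0.0630278 kg/s
t_res = M / Q_s = 3.70 / 0.0630278 = 58.7043 s
Convert to SI: D = 0.0399 m, h = 0.00913 m, N = 30.3/60 = 0.505 rev/s
Shear rate: γ̇ = πDN/h = π·0.0399·0.505/0.00913 = 6.93335 s⁻¹
ΔT = η·γ̇²·t_res / (ρ·cp) = 5364 · (6.93335)² · 58.7043 / (1119 · 2222) = 6.08795 K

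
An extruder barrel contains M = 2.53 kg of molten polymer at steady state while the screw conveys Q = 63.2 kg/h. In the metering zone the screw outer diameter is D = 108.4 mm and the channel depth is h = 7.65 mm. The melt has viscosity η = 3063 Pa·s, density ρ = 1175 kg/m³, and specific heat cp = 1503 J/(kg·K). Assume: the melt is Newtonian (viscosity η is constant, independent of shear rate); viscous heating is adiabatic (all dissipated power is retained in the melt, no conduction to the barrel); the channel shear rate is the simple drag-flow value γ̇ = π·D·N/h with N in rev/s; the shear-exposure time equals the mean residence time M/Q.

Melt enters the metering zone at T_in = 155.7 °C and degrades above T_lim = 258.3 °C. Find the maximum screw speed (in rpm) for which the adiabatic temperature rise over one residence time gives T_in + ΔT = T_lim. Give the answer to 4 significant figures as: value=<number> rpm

Convert throughput: Q = 63.2 kg/h = 63.2/3600 = 0.0175556 kg/s
t_res = M / Q_s = 2.53 ÷ 0.0175556 = 144.114 s
Geometry in SI: D = 108.4 mm → 0.1084 m, h = 7.65 mm → 0.00765 m
Allowable rise: ΔT_a = T_lim − T_in = 258.3 − 155.7 = 102.6 K
γ̇_max² = ΔT_a·ρ·cp / (η·t_res) = [102.6 × 1175 × 1503] / [3063 × 144.114] = 410.479 s⁻²
γ̇_max = sqrt(410.479) = 20.2603 s⁻¹
N_max = γ̇_max·h / (π·D) = 20.2603 · 0.00765 / (π · 0.1084) = 0.455122 rev/s = 27.3073 rpm

value=27.31 rpm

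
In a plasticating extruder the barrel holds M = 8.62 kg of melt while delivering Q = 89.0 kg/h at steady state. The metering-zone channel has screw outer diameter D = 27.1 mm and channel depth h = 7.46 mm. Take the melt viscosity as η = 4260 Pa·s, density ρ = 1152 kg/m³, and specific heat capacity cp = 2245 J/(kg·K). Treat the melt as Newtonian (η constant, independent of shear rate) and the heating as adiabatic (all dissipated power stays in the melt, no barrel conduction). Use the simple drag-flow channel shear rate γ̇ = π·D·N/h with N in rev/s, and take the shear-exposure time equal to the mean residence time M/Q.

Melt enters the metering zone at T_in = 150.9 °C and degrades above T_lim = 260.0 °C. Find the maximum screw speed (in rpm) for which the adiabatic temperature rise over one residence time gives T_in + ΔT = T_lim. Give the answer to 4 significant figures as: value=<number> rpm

value=72.46 rpm

Q_s = Q / 3600 = 89.0 / 3600 = 0.0247222 kg/s
t_res = M / Q_s = 8.62 / 0.0247222 = 348.674 s
D = 27.1 mm = 0.0271 m;  h = 7.46 mm = 0.00746 m
ΔT_a = T_lim − T_in = 260.0 − 150.9 = 109.1 K
γ̇_max² = ΔT_a·ρ·cp/(η·t_res) = 109.1·1152·2245/(4260·348.674) = 189.961 s⁻²
γ̇_max = sqrt(189.961) = 13.7826 s⁻¹
N_max = γ̇_max h / (πD) = 13.7826·0.00746/(π·0.0271) = 1.20768 rev/s → ×60 = 72.4608 rpm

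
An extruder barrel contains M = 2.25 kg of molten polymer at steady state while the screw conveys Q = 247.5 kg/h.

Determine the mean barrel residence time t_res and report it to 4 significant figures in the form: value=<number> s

Convert throughput: Q = 247.5 kg/h = 247.5/3600 = 0.06875 kg/s
t_res = M / Q_s = 2.25 ÷ 0.06875 = 32.7273 s

value=32.73 s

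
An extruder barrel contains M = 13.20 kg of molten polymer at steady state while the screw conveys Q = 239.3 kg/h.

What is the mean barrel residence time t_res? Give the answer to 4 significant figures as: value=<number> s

Throughput in SI: Q_s = 239.3 kg/h ÷ 3600 s/h = 0.0664722 kg/s
t_res = M / Q_s = 13.20 / 0.0664722 = 198.579 s

value=198.6 s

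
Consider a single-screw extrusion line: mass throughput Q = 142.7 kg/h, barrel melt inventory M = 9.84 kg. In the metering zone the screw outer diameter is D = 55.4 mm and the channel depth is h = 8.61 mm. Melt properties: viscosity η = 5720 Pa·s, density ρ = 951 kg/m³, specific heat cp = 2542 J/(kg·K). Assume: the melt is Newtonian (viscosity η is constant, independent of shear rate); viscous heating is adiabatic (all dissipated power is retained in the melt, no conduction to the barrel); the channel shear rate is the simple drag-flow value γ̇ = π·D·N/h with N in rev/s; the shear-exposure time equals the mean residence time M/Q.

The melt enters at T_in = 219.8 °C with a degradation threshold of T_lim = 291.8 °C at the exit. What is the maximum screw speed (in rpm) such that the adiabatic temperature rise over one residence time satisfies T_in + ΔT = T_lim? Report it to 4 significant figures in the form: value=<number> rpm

Throughput in SI: Q_s = 142.7 kg/h ÷ 3600 s/h = 0.0396389 kg/s
t_res = M / Q_s = 9.84 / 0.0396389 = 248.241 s
Geometry in SI: D = 55.4 mm → 0.0554 m, h = 8.61 mm → 0.00861 m
ΔT_a = T_lim − T_in = 291.8 − 219.8 = 72 K
γ̇_max² = ΔT_a·ρ·cp/(η·t_res) = 72·951·2542/(5720·248.241) = 122.58 s⁻²
Take the square root: γ̇_max = √(122.58) = 11.0716 s⁻¹
Solve γ̇ = πDN/h for N: N_max = γ̇_max·h/(π·D) = 11.0716 × 0.00861 / (π × 0.0554) = 0.547713 rev/s = 32.8628 rpm

value=32.86 rpm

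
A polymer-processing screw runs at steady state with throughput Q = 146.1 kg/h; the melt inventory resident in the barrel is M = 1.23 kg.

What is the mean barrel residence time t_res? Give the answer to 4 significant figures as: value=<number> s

value=30.31 s

Throughput in SI: Q_s = 146.1 kg/h ÷ 3600 s/h = 0.0405833 kg/s
t_res = M / Q_s = 1.23 ÷ 0.0405833 = 30.308 s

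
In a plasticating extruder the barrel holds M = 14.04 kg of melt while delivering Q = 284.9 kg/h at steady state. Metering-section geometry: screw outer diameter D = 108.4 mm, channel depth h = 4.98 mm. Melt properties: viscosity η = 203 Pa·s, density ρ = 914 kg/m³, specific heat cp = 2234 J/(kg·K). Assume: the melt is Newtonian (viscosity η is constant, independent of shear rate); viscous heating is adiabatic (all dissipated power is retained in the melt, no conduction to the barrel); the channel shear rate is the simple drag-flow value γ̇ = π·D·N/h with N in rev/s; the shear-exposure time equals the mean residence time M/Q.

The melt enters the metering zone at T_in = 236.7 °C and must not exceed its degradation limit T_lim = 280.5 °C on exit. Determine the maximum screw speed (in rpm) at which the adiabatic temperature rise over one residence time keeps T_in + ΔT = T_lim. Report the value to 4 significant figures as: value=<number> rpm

Q_s = Q / 3600 = 284.9 / 3600 = 0.0791389 kg/s
t_res = M / Q_s = 14.04 / 0.0791389 = 177.41 s
Geometry in SI: D = 108.4 mm → 0.1084 m, h = 4.98 mm → 0.00498 m
Allowable rise: ΔT_a = T_lim − T_in = 280.5 − 236.7 = 43.8 K
γ̇_max² = ΔT_a·ρ·cp / (η·t_res) = [43.8 × 914 × 2234] / [203 × 177.41] = 2483.31 s⁻²
γ̇_max = √2483.31 = 49.8328 s⁻¹
N_max = γ̇_max·h / (π·D) = 49.8328 · 0.00498 / (π · 0.1084) = 0.728728 rev/s = 43.7237 rpm

value=43.72 rpm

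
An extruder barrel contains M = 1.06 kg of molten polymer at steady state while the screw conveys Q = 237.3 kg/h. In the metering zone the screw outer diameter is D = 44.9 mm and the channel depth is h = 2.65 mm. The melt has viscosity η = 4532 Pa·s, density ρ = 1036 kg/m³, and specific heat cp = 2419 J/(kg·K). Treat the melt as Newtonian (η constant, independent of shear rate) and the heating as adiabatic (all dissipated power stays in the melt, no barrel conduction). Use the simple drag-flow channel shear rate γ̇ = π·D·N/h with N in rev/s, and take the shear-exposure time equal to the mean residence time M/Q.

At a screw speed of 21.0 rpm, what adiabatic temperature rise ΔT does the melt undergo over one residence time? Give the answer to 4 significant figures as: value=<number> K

Convert throughput: Q = 237.3 kg/h = 237.3/3600 = 0.0659167 kg/s
Mean residence time: t_res = M/Q_s = 1.06 kg / 0.0659167 kg/s = 16.0809 s
Convert to SI: D = 0.0449 m, h = 0.00265 m, N = 21.0/60 = 0.35 rev/s
Shear rate: γ̇ = πDN/h = π·0.0449·0.35/0.00265 = 18.6302 s⁻¹
ΔT = η·γ̇²·t_res / (ρ·cp) = 4532 · (18.6302)² · 16.0809 / (1036 · 2419) = 10.0935 K

value=10.09 K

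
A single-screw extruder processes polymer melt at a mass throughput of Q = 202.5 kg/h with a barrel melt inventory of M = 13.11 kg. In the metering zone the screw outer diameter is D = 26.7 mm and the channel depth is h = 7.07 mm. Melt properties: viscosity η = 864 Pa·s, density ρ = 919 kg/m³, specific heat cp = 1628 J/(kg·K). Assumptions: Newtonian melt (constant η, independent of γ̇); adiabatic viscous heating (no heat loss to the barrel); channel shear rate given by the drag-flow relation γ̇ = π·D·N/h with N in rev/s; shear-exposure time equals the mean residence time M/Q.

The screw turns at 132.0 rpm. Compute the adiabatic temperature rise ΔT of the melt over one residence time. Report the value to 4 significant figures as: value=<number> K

Q_s = Q / 3600 = 202.5 / 3600 = 0.05625 kg/s
t_res = M / Q_s = 13.11 ÷ 0.05625 = 233.067 s
Geometry in metres: D = 26.7 mm → 0.0267 m, h = 7.07 mm → 0.00707 m; screw speed N = 132.0 rpm = 2.2 rev/s
Shear rate: γ̇ = πDN/h = π·0.0267·2.2/0.00707 = 26.1014 s⁻¹
Adiabatic rise: ΔT = η γ̇² t_res / (ρ cp) = 864·(26.1014)²·233.067 / (919·1628) = 91.6965 K

value=91.70 K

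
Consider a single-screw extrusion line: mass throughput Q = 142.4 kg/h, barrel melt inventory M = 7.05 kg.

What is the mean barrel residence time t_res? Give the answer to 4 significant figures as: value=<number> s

value=178.2 s

Throughput in SI: Q_s = 142.4 kg/h ÷ 3600 s/h = 0.0395556 kg/s
t_res = M / Q_s = 7.05 / 0.0395556 = 178.23 s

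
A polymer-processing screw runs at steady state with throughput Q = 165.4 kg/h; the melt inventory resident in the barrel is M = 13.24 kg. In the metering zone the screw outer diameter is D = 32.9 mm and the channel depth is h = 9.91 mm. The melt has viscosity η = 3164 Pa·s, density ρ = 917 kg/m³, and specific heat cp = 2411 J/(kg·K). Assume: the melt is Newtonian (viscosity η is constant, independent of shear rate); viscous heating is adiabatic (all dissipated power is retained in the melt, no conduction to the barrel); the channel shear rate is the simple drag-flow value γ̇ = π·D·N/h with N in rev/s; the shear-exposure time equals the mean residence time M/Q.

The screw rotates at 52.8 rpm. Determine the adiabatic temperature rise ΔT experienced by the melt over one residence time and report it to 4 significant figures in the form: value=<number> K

Q_s = Q / 3600 = 165.4 / 3600 = 0.0459444 kg/s
t_res = M / Q_s = 13.24 / 0.0459444 = 288.174 s
D = 32.9 mm = 0.0329 m;  h = 9.91 mm = 0.00991 m;  N = 52.8 rpm / 60 = 0.88 rev/s
γ̇ = π·D·N / h = π · 0.0329 · 0.88 / 0.00991 = 9.17814 s⁻¹
ΔT = η·γ̇²·t_res/(ρ·cp) = [3164 × 9.17814² × 288.174] / [917 × 2411] = 34.7404 K

value=34.74 K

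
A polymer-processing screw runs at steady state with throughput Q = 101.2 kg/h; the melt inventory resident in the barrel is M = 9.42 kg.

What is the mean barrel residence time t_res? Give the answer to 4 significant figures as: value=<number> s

Convert throughput: Q = 101.2 kg/h = 101.2/3600 = 0.0281111 kg/s
Mean residence time: t_res = M/Q_s = 9.42 kg / 0.0281111 kg/s = 335.099 s

value=335.1 s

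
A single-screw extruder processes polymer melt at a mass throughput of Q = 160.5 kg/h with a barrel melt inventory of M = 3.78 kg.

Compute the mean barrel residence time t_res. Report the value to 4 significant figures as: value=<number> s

Q_s = Q / 3600 = 160.5 / 3600 = 0.0445833 kg/s
t_res = M / Q_s = 3.78 / 0.0445833 = 84.785 s

value=84.79 s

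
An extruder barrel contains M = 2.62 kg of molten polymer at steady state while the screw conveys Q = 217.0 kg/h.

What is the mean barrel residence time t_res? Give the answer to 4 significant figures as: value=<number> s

Throughput in SI: Q_s = 217.0 kg/h ÷ 3600 s/h = 0.0602778 kg/s
t_res = M / Q_s = 2.62 ÷ 0.0602778 = 43.4654 s

value=43.47 s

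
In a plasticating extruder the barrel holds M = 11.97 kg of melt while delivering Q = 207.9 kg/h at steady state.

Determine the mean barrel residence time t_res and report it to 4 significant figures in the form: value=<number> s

Throughput in SI: Q_s = 207.9 kg/h ÷ 3600 s/h = 0.05775 kg/s
Mean residence time: t_res = M/Q_s = 11.97 kg / 0.05775 kg/s = 207.273 s

value=207.3 s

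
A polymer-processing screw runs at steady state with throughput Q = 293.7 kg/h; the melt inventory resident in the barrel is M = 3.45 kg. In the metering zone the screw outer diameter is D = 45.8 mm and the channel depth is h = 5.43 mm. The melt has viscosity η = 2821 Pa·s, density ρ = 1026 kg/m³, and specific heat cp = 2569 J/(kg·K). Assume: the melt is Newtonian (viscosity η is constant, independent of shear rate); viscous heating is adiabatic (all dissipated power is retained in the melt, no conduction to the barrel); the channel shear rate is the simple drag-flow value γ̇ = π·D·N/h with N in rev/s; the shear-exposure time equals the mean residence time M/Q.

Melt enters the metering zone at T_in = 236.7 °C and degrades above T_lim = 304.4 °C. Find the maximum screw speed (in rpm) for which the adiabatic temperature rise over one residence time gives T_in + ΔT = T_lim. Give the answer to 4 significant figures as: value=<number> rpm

Q_s = Q / 3600 = 293.7 / 3600 = 0.0815833 kg/s
t_res = M / Q_s = 3.45 ÷ 0.0815833 = 42.288 s
Convert to metres: D = 0.0458 m, h = 0.00543 m
ΔT_a = T_lim − T_in = 304.4 − 236.7 = 67.7 K
γ̇_max² = ΔT_a·ρ·cp / (η·t_res) = [67.7 × 1026 × 2569] / [2821 × 42.288] = 1495.82 s⁻²
Take the square root: γ̇_max = √(1495.82) = 38.6758 s⁻¹
Solve γ̇ = πDN/h for N: N_max = γ̇_max·h/(π·D) = 38.6758 × 0.00543 / (π × 0.0458) = 1.45957 rev/s = 87.574 rpm

value=87.57 rpm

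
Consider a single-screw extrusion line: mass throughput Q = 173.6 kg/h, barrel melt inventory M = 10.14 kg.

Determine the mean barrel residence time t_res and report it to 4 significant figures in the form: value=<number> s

value=210.3 s

Throughput in SI: Q_s = 173.6 kg/h ÷ 3600 s/h = 0.0482222 kg/s
Mean residence time: t_res = M/Q_s = 10.14 kg / 0.0482222 kg/s = 210.276 s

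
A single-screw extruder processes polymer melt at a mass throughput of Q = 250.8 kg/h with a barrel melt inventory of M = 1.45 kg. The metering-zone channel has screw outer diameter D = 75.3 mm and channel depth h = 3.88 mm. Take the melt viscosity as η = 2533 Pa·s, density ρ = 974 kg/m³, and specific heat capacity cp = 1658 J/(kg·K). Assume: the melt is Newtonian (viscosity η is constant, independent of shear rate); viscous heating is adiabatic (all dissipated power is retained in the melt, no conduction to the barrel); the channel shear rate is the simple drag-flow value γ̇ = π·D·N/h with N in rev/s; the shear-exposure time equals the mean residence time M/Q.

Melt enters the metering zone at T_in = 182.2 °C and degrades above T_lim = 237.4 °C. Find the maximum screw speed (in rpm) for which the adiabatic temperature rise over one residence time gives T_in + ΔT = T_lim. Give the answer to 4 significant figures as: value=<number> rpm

value=40.47 rpm

Convert throughput: Q = 250.8 kg/h = 250.8/3600 = 0.0696667 kg/s
t_res = M / Q_s = 1.45 / 0.0696667 = 20.8134 s
D = 75.3 mm = 0.0753 m;  h = 3.88 mm = 0.00388 m
ΔT_a = T_lim − T_in = 237.4 − 182.2 = 55.2 K
γ̇_max² = ΔT_a·ρ·cp/(η·t_res) = 55.2·974·1658/(2533·20.8134) = 1690.85 s⁻²
γ̇_max = √1690.85 = 41.1199 s⁻¹
N_max = γ̇_max h / (πD) = 41.1199·0.00388/(π·0.0753) = 0.674433 rev/s → ×60 = 40.466 rpm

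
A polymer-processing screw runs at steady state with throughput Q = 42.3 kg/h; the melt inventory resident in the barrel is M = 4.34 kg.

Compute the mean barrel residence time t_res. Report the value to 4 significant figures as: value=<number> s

Convert throughput: Q = 42.3 kg/h = 42.3/3600 = 0.01175 kg/s
t_res = M / Q_s = 4.34 ÷ 0.01175 = 369.362 s

value=369.4 s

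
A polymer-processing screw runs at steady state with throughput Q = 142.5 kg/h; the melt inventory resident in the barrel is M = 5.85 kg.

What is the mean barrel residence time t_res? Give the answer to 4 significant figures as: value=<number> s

value=147.8 s

Throughput in SI: Q_s = 142.5 kg/h ÷ 3600 s/h = 0.0395833 kg/s
t_res = M / Q_s = 5.85 / 0.0395833 = 147.789 s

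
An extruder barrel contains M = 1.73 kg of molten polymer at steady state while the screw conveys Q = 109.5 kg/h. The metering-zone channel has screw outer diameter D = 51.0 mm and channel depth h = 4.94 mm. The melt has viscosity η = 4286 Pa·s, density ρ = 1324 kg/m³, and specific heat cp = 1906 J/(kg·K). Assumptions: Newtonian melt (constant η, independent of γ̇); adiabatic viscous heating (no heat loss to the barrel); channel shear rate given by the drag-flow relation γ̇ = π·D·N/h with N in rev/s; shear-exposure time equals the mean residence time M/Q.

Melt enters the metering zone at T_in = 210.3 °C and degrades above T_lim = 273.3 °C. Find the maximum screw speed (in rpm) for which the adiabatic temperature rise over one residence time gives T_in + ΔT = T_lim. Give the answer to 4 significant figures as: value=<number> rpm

Q_s = Q / 3600 = 109.5 / 3600 = 0.0304167 kg/s
t_res = M / Q_s = 1.73 / 0.0304167 = 56.8767 s
D = 51.0 mm = 0.051 m;  h = 4.94 mm = 0.00494 m
ΔT_a = T_lim − T_in = 273.3 °C − 210.3 °C = 63 K
γ̇_max² = ΔT_a·ρ·cp/(η·t_res) = 63·1324·1906/(4286·56.8767) = 652.176 s⁻²
γ̇_max = √652.176 = 25.5377 s⁻¹
Solve γ̇ = πDN/h for N: N_max = γ̇_max·h/(π·D) = 25.5377 × 0.00494 / (π × 0.051) = 0.787389 rev/s = 47.2433 rpm

value=47.24 rpm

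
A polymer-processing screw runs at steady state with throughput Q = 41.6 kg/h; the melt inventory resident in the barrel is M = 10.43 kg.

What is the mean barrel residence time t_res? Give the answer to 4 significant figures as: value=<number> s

value=902.6 s

Convert throughput: Q = 41.6 kg/h = 41.6/3600 = 0.0115556 kg/s
t_res = M / Q_s = 10.43 / 0.0115556 = 902.596 s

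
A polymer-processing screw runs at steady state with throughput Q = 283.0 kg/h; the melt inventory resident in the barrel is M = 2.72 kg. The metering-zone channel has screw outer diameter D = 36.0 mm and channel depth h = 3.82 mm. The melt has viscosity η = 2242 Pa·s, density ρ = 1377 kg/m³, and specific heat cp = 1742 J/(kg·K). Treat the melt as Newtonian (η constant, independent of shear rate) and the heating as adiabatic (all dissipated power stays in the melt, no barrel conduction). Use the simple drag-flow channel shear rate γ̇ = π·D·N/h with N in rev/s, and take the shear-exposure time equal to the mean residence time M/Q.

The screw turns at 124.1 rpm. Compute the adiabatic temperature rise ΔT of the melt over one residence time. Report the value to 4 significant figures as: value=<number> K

Q_s = Q / 3600 = 283.0 / 3600 = 0.0786111 kg/s
t_res = M / Q_s = 2.72 / 0.0786111 = 34.6007 s
Convert to SI: D = 0.036 m, h = 0.00382 m, N = 124.1/60 = 2.06833 rev/s
γ̇ = π D N / h = (π)(0.036)(2.06833) / 0.00382 = 61.2364 s⁻¹
Adiabatic rise: ΔT = η γ̇² t_res / (ρ cp) = 2242·(61.2364)²·34.6007 / (1377·1742) = 121.271 K

value=121.3 K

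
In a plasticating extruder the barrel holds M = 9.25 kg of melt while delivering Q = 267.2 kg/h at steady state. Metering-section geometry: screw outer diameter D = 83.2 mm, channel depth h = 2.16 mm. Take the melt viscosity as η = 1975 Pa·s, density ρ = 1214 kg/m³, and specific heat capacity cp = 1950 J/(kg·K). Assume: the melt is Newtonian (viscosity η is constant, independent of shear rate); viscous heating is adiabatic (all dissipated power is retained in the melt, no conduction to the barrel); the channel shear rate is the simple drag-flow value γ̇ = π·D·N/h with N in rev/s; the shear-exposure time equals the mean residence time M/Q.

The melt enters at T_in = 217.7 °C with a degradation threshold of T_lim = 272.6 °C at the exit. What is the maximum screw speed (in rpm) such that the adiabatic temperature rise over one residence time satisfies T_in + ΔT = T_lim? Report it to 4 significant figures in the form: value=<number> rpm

Throughput in SI: Q_s = 267.2 kg/h ÷ 3600 s/h = 0.0742222 kg/s
t_res = M / Q_s = 9.25 / 0.0742222 = 124.626 s
D = 83.2 mm = 0.0832 m;  h = 2.16 mm = 0.00216 m
ΔT_a = T_lim − T_in = 272.6 °C − 217.7 °C = 54.9 K
γ̇_max² = ΔT_a·ρ·cp/(η·t_res) = 54.9·1214·1950/(1975·124.626) = 528.02 s⁻²
γ̇_max = sqrt(528.02) = 22.9787 s⁻¹
N_max = γ̇_max h / (πD) = 22.9787·0.00216/(π·0.0832) = 0.189892 rev/s → ×60 = 11.3935 rpm

value=11.39 rpm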